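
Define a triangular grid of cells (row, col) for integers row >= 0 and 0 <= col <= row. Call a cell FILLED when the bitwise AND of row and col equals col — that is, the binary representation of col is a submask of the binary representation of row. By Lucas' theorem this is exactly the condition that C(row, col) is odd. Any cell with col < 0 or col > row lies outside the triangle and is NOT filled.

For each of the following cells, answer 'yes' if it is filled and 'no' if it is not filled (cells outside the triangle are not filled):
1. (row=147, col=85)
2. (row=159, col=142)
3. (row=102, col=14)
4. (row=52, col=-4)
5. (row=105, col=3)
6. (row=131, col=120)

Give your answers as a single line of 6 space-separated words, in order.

Answer: no yes no no no no

Derivation:
(147,85): row=0b10010011, col=0b1010101, row AND col = 0b10001 = 17; 17 != 85 -> empty
(159,142): row=0b10011111, col=0b10001110, row AND col = 0b10001110 = 142; 142 == 142 -> filled
(102,14): row=0b1100110, col=0b1110, row AND col = 0b110 = 6; 6 != 14 -> empty
(52,-4): col outside [0, 52] -> not filled
(105,3): row=0b1101001, col=0b11, row AND col = 0b1 = 1; 1 != 3 -> empty
(131,120): row=0b10000011, col=0b1111000, row AND col = 0b0 = 0; 0 != 120 -> empty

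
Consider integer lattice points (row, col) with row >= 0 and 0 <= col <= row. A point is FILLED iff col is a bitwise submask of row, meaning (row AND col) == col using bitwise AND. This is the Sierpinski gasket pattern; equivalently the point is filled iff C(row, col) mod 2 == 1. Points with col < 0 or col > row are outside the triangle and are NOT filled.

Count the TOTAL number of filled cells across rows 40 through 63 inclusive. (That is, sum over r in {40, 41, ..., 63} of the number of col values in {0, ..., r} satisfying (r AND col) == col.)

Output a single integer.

Answer: 432

Derivation:
r40=101000 pc2: +4 =4
r41=101001 pc3: +8 =12
r42=101010 pc3: +8 =20
r43=101011 pc4: +16 =36
r44=101100 pc3: +8 =44
r45=101101 pc4: +16 =60
r46=101110 pc4: +16 =76
r47=101111 pc5: +32 =108
r48=110000 pc2: +4 =112
r49=110001 pc3: +8 =120
r50=110010 pc3: +8 =128
r51=110011 pc4: +16 =144
r52=110100 pc3: +8 =152
r53=110101 pc4: +16 =168
r54=110110 pc4: +16 =184
r55=110111 pc5: +32 =216
r56=111000 pc3: +8 =224
r57=111001 pc4: +16 =240
r58=111010 pc4: +16 =256
r59=111011 pc5: +32 =288
r60=111100 pc4: +16 =304
r61=111101 pc5: +32 =336
r62=111110 pc5: +32 =368
r63=111111 pc6: +64 =432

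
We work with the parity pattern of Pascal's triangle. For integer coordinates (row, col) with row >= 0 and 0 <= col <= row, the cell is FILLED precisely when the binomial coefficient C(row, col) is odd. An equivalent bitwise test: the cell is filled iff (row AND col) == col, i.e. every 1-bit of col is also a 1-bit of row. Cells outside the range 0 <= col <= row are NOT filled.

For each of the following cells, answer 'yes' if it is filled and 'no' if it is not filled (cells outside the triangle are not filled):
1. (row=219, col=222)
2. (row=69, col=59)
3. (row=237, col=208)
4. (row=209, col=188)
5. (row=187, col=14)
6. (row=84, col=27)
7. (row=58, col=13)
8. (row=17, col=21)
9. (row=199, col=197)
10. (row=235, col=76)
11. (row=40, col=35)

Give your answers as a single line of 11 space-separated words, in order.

Answer: no no no no no no no no yes no no

Derivation:
(219,222): col outside [0, 219] -> not filled
(69,59): row=0b1000101, col=0b111011, row AND col = 0b1 = 1; 1 != 59 -> empty
(237,208): row=0b11101101, col=0b11010000, row AND col = 0b11000000 = 192; 192 != 208 -> empty
(209,188): row=0b11010001, col=0b10111100, row AND col = 0b10010000 = 144; 144 != 188 -> empty
(187,14): row=0b10111011, col=0b1110, row AND col = 0b1010 = 10; 10 != 14 -> empty
(84,27): row=0b1010100, col=0b11011, row AND col = 0b10000 = 16; 16 != 27 -> empty
(58,13): row=0b111010, col=0b1101, row AND col = 0b1000 = 8; 8 != 13 -> empty
(17,21): col outside [0, 17] -> not filled
(199,197): row=0b11000111, col=0b11000101, row AND col = 0b11000101 = 197; 197 == 197 -> filled
(235,76): row=0b11101011, col=0b1001100, row AND col = 0b1001000 = 72; 72 != 76 -> empty
(40,35): row=0b101000, col=0b100011, row AND col = 0b100000 = 32; 32 != 35 -> empty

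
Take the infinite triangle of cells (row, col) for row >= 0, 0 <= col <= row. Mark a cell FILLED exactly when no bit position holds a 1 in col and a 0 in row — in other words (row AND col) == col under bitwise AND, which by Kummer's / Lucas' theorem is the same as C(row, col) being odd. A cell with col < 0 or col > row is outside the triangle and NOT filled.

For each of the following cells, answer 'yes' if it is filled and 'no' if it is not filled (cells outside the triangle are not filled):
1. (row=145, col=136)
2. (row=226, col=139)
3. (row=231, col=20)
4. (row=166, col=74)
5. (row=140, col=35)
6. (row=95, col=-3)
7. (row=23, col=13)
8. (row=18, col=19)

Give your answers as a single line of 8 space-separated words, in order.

Answer: no no no no no no no no

Derivation:
(145,136): row=0b10010001, col=0b10001000, row AND col = 0b10000000 = 128; 128 != 136 -> empty
(226,139): row=0b11100010, col=0b10001011, row AND col = 0b10000010 = 130; 130 != 139 -> empty
(231,20): row=0b11100111, col=0b10100, row AND col = 0b100 = 4; 4 != 20 -> empty
(166,74): row=0b10100110, col=0b1001010, row AND col = 0b10 = 2; 2 != 74 -> empty
(140,35): row=0b10001100, col=0b100011, row AND col = 0b0 = 0; 0 != 35 -> empty
(95,-3): col outside [0, 95] -> not filled
(23,13): row=0b10111, col=0b1101, row AND col = 0b101 = 5; 5 != 13 -> empty
(18,19): col outside [0, 18] -> not filled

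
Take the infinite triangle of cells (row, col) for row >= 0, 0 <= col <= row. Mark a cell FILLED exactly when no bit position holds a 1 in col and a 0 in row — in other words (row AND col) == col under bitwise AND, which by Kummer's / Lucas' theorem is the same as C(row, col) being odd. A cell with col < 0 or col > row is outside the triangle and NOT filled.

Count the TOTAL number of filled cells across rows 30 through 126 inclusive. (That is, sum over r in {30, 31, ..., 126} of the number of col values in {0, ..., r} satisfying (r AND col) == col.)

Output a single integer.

Answer: 1864

Derivation:
r30=11110 pc4: +16 =16
r31=11111 pc5: +32 =48
r32=100000 pc1: +2 =50
r33=100001 pc2: +4 =54
r34=100010 pc2: +4 =58
r35=100011 pc3: +8 =66
r36=100100 pc2: +4 =70
r37=100101 pc3: +8 =78
r38=100110 pc3: +8 =86
r39=100111 pc4: +16 =102
r40=101000 pc2: +4 =106
r41=101001 pc3: +8 =114
r42=101010 pc3: +8 =122
r43=101011 pc4: +16 =138
r44=101100 pc3: +8 =146
r45=101101 pc4: +16 =162
r46=101110 pc4: +16 =178
r47=101111 pc5: +32 =210
r48=110000 pc2: +4 =214
r49=110001 pc3: +8 =222
r50=110010 pc3: +8 =230
r51=110011 pc4: +16 =246
r52=110100 pc3: +8 =254
r53=110101 pc4: +16 =270
r54=110110 pc4: +16 =286
r55=110111 pc5: +32 =318
r56=111000 pc3: +8 =326
r57=111001 pc4: +16 =342
r58=111010 pc4: +16 =358
r59=111011 pc5: +32 =390
r60=111100 pc4: +16 =406
r61=111101 pc5: +32 =438
r62=111110 pc5: +32 =470
r63=111111 pc6: +64 =534
r64=1000000 pc1: +2 =536
r65=1000001 pc2: +4 =540
r66=1000010 pc2: +4 =544
r67=1000011 pc3: +8 =552
r68=1000100 pc2: +4 =556
r69=1000101 pc3: +8 =564
r70=1000110 pc3: +8 =572
r71=1000111 pc4: +16 =588
r72=1001000 pc2: +4 =592
r73=1001001 pc3: +8 =600
r74=1001010 pc3: +8 =608
r75=1001011 pc4: +16 =624
r76=1001100 pc3: +8 =632
r77=1001101 pc4: +16 =648
r78=1001110 pc4: +16 =664
r79=1001111 pc5: +32 =696
r80=1010000 pc2: +4 =700
r81=1010001 pc3: +8 =708
r82=1010010 pc3: +8 =716
r83=1010011 pc4: +16 =732
r84=1010100 pc3: +8 =740
r85=1010101 pc4: +16 =756
r86=1010110 pc4: +16 =772
r87=1010111 pc5: +32 =804
r88=1011000 pc3: +8 =812
r89=1011001 pc4: +16 =828
r90=1011010 pc4: +16 =844
r91=1011011 pc5: +32 =876
r92=1011100 pc4: +16 =892
r93=1011101 pc5: +32 =924
r94=1011110 pc5: +32 =956
r95=1011111 pc6: +64 =1020
r96=1100000 pc2: +4 =1024
r97=1100001 pc3: +8 =1032
r98=1100010 pc3: +8 =1040
r99=1100011 pc4: +16 =1056
r100=1100100 pc3: +8 =1064
r101=1100101 pc4: +16 =1080
r102=1100110 pc4: +16 =1096
r103=1100111 pc5: +32 =1128
r104=1101000 pc3: +8 =1136
r105=1101001 pc4: +16 =1152
r106=1101010 pc4: +16 =1168
r107=1101011 pc5: +32 =1200
r108=1101100 pc4: +16 =1216
r109=1101101 pc5: +32 =1248
r110=1101110 pc5: +32 =1280
r111=1101111 pc6: +64 =1344
r112=1110000 pc3: +8 =1352
r113=1110001 pc4: +16 =1368
r114=1110010 pc4: +16 =1384
r115=1110011 pc5: +32 =1416
r116=1110100 pc4: +16 =1432
r117=1110101 pc5: +32 =1464
r118=1110110 pc5: +32 =1496
r119=1110111 pc6: +64 =1560
r120=1111000 pc4: +16 =1576
r121=1111001 pc5: +32 =1608
r122=1111010 pc5: +32 =1640
r123=1111011 pc6: +64 =1704
r124=1111100 pc5: +32 =1736
r125=1111101 pc6: +64 =1800
r126=1111110 pc6: +64 =1864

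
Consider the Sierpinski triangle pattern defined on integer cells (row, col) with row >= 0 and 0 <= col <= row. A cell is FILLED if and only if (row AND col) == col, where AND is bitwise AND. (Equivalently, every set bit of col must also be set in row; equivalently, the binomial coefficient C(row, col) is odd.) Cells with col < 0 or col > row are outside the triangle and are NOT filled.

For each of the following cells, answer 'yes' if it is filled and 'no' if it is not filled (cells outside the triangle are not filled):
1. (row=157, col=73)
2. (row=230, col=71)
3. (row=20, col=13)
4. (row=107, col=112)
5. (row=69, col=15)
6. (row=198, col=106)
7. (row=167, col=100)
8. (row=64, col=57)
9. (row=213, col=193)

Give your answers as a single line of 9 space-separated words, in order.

(157,73): row=0b10011101, col=0b1001001, row AND col = 0b1001 = 9; 9 != 73 -> empty
(230,71): row=0b11100110, col=0b1000111, row AND col = 0b1000110 = 70; 70 != 71 -> empty
(20,13): row=0b10100, col=0b1101, row AND col = 0b100 = 4; 4 != 13 -> empty
(107,112): col outside [0, 107] -> not filled
(69,15): row=0b1000101, col=0b1111, row AND col = 0b101 = 5; 5 != 15 -> empty
(198,106): row=0b11000110, col=0b1101010, row AND col = 0b1000010 = 66; 66 != 106 -> empty
(167,100): row=0b10100111, col=0b1100100, row AND col = 0b100100 = 36; 36 != 100 -> empty
(64,57): row=0b1000000, col=0b111001, row AND col = 0b0 = 0; 0 != 57 -> empty
(213,193): row=0b11010101, col=0b11000001, row AND col = 0b11000001 = 193; 193 == 193 -> filled

Answer: no no no no no no no no yes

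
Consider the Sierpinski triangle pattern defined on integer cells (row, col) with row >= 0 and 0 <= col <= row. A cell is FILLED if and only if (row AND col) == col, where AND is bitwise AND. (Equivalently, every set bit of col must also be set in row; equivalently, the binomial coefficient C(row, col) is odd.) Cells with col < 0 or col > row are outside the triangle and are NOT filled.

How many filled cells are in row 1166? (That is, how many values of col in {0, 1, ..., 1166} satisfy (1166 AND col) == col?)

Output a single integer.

Answer: 32

Derivation:
1166 in binary = 10010001110
popcount(1166) = number of 1-bits in 10010001110 = 5
A col c satisfies (1166 AND c) == c iff every set bit of c is also set in 1166; each of the 5 set bits of 1166 can independently be on or off in c.
count = 2^5 = 32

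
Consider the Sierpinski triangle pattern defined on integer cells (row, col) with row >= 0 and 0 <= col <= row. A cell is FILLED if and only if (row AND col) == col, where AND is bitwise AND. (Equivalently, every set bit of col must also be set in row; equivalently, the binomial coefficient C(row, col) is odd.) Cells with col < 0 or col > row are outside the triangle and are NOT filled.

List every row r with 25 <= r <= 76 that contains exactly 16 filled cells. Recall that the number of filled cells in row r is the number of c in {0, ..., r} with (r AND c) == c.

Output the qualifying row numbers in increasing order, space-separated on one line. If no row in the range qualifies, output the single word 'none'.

Answer: 27 29 30 39 43 45 46 51 53 54 57 58 60 71 75

Derivation:
Row r has 2^popcount(r) filled cells, so we need popcount(r) = log2(16) = 4.
Scan r = 25..76 and keep those with exactly 4 one-bits:
r=25=11001 popcount=3 -> skip
r=26=11010 popcount=3 -> skip
r=27=11011 popcount=4 -> KEEP
r=28=11100 popcount=3 -> skip
r=29=11101 popcount=4 -> KEEP
r=30=11110 popcount=4 -> KEEP
r=31=11111 popcount=5 -> skip
r=32=100000 popcount=1 -> skip
r=33=100001 popcount=2 -> skip
r=34=100010 popcount=2 -> skip
r=35=100011 popcount=3 -> skip
r=36=100100 popcount=2 -> skip
r=37=100101 popcount=3 -> skip
r=38=100110 popcount=3 -> skip
r=39=100111 popcount=4 -> KEEP
r=40=101000 popcount=2 -> skip
r=41=101001 popcount=3 -> skip
r=42=101010 popcount=3 -> skip
r=43=101011 popcount=4 -> KEEP
r=44=101100 popcount=3 -> skip
r=45=101101 popcount=4 -> KEEP
r=46=101110 popcount=4 -> KEEP
r=47=101111 popcount=5 -> skip
r=48=110000 popcount=2 -> skip
r=49=110001 popcount=3 -> skip
r=50=110010 popcount=3 -> skip
r=51=110011 popcount=4 -> KEEP
r=52=110100 popcount=3 -> skip
r=53=110101 popcount=4 -> KEEP
r=54=110110 popcount=4 -> KEEP
r=55=110111 popcount=5 -> skip
r=56=111000 popcount=3 -> skip
r=57=111001 popcount=4 -> KEEP
r=58=111010 popcount=4 -> KEEP
r=59=111011 popcount=5 -> skip
r=60=111100 popcount=4 -> KEEP
r=61=111101 popcount=5 -> skip
r=62=111110 popcount=5 -> skip
r=63=111111 popcount=6 -> skip
r=64=1000000 popcount=1 -> skip
r=65=1000001 popcount=2 -> skip
r=66=1000010 popcount=2 -> skip
r=67=1000011 popcount=3 -> skip
r=68=1000100 popcount=2 -> skip
r=69=1000101 popcount=3 -> skip
r=70=1000110 popcount=3 -> skip
r=71=1000111 popcount=4 -> KEEP
r=72=1001000 popcount=2 -> skip
r=73=1001001 popcount=3 -> skip
r=74=1001010 popcount=3 -> skip
r=75=1001011 popcount=4 -> KEEP
r=76=1001100 popcount=3 -> skip
Kept rows: 27 29 30 39 43 45 46 51 53 54 57 58 60 71 75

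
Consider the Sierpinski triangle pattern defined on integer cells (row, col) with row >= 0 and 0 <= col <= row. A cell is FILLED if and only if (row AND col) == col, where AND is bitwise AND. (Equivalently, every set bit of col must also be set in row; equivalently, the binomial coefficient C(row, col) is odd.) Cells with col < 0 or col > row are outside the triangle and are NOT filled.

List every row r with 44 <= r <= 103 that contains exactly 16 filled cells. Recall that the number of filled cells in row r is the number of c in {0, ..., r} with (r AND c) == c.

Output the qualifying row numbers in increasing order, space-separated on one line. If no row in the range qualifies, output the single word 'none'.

Answer: 45 46 51 53 54 57 58 60 71 75 77 78 83 85 86 89 90 92 99 101 102

Derivation:
Row r has 2^popcount(r) filled cells, so we need popcount(r) = log2(16) = 4.
Scan r = 44..103 and keep those with exactly 4 one-bits:
r=44=101100 popcount=3 -> skip
r=45=101101 popcount=4 -> KEEP
r=46=101110 popcount=4 -> KEEP
r=47=101111 popcount=5 -> skip
r=48=110000 popcount=2 -> skip
r=49=110001 popcount=3 -> skip
r=50=110010 popcount=3 -> skip
r=51=110011 popcount=4 -> KEEP
r=52=110100 popcount=3 -> skip
r=53=110101 popcount=4 -> KEEP
r=54=110110 popcount=4 -> KEEP
r=55=110111 popcount=5 -> skip
r=56=111000 popcount=3 -> skip
r=57=111001 popcount=4 -> KEEP
r=58=111010 popcount=4 -> KEEP
r=59=111011 popcount=5 -> skip
r=60=111100 popcount=4 -> KEEP
r=61=111101 popcount=5 -> skip
r=62=111110 popcount=5 -> skip
r=63=111111 popcount=6 -> skip
r=64=1000000 popcount=1 -> skip
r=65=1000001 popcount=2 -> skip
r=66=1000010 popcount=2 -> skip
r=67=1000011 popcount=3 -> skip
r=68=1000100 popcount=2 -> skip
r=69=1000101 popcount=3 -> skip
r=70=1000110 popcount=3 -> skip
r=71=1000111 popcount=4 -> KEEP
r=72=1001000 popcount=2 -> skip
r=73=1001001 popcount=3 -> skip
r=74=1001010 popcount=3 -> skip
r=75=1001011 popcount=4 -> KEEP
r=76=1001100 popcount=3 -> skip
r=77=1001101 popcount=4 -> KEEP
r=78=1001110 popcount=4 -> KEEP
r=79=1001111 popcount=5 -> skip
r=80=1010000 popcount=2 -> skip
r=81=1010001 popcount=3 -> skip
r=82=1010010 popcount=3 -> skip
r=83=1010011 popcount=4 -> KEEP
r=84=1010100 popcount=3 -> skip
r=85=1010101 popcount=4 -> KEEP
r=86=1010110 popcount=4 -> KEEP
r=87=1010111 popcount=5 -> skip
r=88=1011000 popcount=3 -> skip
r=89=1011001 popcount=4 -> KEEP
r=90=1011010 popcount=4 -> KEEP
r=91=1011011 popcount=5 -> skip
r=92=1011100 popcount=4 -> KEEP
r=93=1011101 popcount=5 -> skip
r=94=1011110 popcount=5 -> skip
r=95=1011111 popcount=6 -> skip
r=96=1100000 popcount=2 -> skip
r=97=1100001 popcount=3 -> skip
r=98=1100010 popcount=3 -> skip
r=99=1100011 popcount=4 -> KEEP
r=100=1100100 popcount=3 -> skip
r=101=1100101 popcount=4 -> KEEP
r=102=1100110 popcount=4 -> KEEP
r=103=1100111 popcount=5 -> skip
Kept rows: 45 46 51 53 54 57 58 60 71 75 77 78 83 85 86 89 90 92 99 101 102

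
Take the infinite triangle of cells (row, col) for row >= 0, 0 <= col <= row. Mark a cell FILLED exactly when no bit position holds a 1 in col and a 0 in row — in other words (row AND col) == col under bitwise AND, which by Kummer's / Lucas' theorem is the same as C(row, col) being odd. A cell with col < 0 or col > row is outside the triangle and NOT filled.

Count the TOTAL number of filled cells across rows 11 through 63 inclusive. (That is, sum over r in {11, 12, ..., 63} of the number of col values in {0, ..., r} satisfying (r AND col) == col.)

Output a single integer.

Answer: 692

Derivation:
r11=1011 pc3: +8 =8
r12=1100 pc2: +4 =12
r13=1101 pc3: +8 =20
r14=1110 pc3: +8 =28
r15=1111 pc4: +16 =44
r16=10000 pc1: +2 =46
r17=10001 pc2: +4 =50
r18=10010 pc2: +4 =54
r19=10011 pc3: +8 =62
r20=10100 pc2: +4 =66
r21=10101 pc3: +8 =74
r22=10110 pc3: +8 =82
r23=10111 pc4: +16 =98
r24=11000 pc2: +4 =102
r25=11001 pc3: +8 =110
r26=11010 pc3: +8 =118
r27=11011 pc4: +16 =134
r28=11100 pc3: +8 =142
r29=11101 pc4: +16 =158
r30=11110 pc4: +16 =174
r31=11111 pc5: +32 =206
r32=100000 pc1: +2 =208
r33=100001 pc2: +4 =212
r34=100010 pc2: +4 =216
r35=100011 pc3: +8 =224
r36=100100 pc2: +4 =228
r37=100101 pc3: +8 =236
r38=100110 pc3: +8 =244
r39=100111 pc4: +16 =260
r40=101000 pc2: +4 =264
r41=101001 pc3: +8 =272
r42=101010 pc3: +8 =280
r43=101011 pc4: +16 =296
r44=101100 pc3: +8 =304
r45=101101 pc4: +16 =320
r46=101110 pc4: +16 =336
r47=101111 pc5: +32 =368
r48=110000 pc2: +4 =372
r49=110001 pc3: +8 =380
r50=110010 pc3: +8 =388
r51=110011 pc4: +16 =404
r52=110100 pc3: +8 =412
r53=110101 pc4: +16 =428
r54=110110 pc4: +16 =444
r55=110111 pc5: +32 =476
r56=111000 pc3: +8 =484
r57=111001 pc4: +16 =500
r58=111010 pc4: +16 =516
r59=111011 pc5: +32 =548
r60=111100 pc4: +16 =564
r61=111101 pc5: +32 =596
r62=111110 pc5: +32 =628
r63=111111 pc6: +64 =692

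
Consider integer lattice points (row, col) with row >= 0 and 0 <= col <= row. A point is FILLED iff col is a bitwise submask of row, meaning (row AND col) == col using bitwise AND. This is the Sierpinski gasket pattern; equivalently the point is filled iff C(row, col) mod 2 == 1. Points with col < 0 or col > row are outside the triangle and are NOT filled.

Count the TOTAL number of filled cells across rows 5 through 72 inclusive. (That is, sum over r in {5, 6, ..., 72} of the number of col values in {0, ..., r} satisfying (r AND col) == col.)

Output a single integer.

r5=101 pc2: +4 =4
r6=110 pc2: +4 =8
r7=111 pc3: +8 =16
r8=1000 pc1: +2 =18
r9=1001 pc2: +4 =22
r10=1010 pc2: +4 =26
r11=1011 pc3: +8 =34
r12=1100 pc2: +4 =38
r13=1101 pc3: +8 =46
r14=1110 pc3: +8 =54
r15=1111 pc4: +16 =70
r16=10000 pc1: +2 =72
r17=10001 pc2: +4 =76
r18=10010 pc2: +4 =80
r19=10011 pc3: +8 =88
r20=10100 pc2: +4 =92
r21=10101 pc3: +8 =100
r22=10110 pc3: +8 =108
r23=10111 pc4: +16 =124
r24=11000 pc2: +4 =128
r25=11001 pc3: +8 =136
r26=11010 pc3: +8 =144
r27=11011 pc4: +16 =160
r28=11100 pc3: +8 =168
r29=11101 pc4: +16 =184
r30=11110 pc4: +16 =200
r31=11111 pc5: +32 =232
r32=100000 pc1: +2 =234
r33=100001 pc2: +4 =238
r34=100010 pc2: +4 =242
r35=100011 pc3: +8 =250
r36=100100 pc2: +4 =254
r37=100101 pc3: +8 =262
r38=100110 pc3: +8 =270
r39=100111 pc4: +16 =286
r40=101000 pc2: +4 =290
r41=101001 pc3: +8 =298
r42=101010 pc3: +8 =306
r43=101011 pc4: +16 =322
r44=101100 pc3: +8 =330
r45=101101 pc4: +16 =346
r46=101110 pc4: +16 =362
r47=101111 pc5: +32 =394
r48=110000 pc2: +4 =398
r49=110001 pc3: +8 =406
r50=110010 pc3: +8 =414
r51=110011 pc4: +16 =430
r52=110100 pc3: +8 =438
r53=110101 pc4: +16 =454
r54=110110 pc4: +16 =470
r55=110111 pc5: +32 =502
r56=111000 pc3: +8 =510
r57=111001 pc4: +16 =526
r58=111010 pc4: +16 =542
r59=111011 pc5: +32 =574
r60=111100 pc4: +16 =590
r61=111101 pc5: +32 =622
r62=111110 pc5: +32 =654
r63=111111 pc6: +64 =718
r64=1000000 pc1: +2 =720
r65=1000001 pc2: +4 =724
r66=1000010 pc2: +4 =728
r67=1000011 pc3: +8 =736
r68=1000100 pc2: +4 =740
r69=1000101 pc3: +8 =748
r70=1000110 pc3: +8 =756
r71=1000111 pc4: +16 =772
r72=1001000 pc2: +4 =776

Answer: 776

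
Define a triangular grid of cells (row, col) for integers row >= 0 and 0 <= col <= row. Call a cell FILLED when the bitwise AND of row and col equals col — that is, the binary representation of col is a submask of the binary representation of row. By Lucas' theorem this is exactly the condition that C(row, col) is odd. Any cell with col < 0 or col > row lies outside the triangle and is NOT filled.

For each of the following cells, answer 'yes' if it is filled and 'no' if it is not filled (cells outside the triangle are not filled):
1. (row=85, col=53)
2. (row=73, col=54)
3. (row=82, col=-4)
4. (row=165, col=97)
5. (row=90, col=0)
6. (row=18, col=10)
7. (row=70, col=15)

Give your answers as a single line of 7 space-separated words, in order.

Answer: no no no no yes no no

Derivation:
(85,53): row=0b1010101, col=0b110101, row AND col = 0b10101 = 21; 21 != 53 -> empty
(73,54): row=0b1001001, col=0b110110, row AND col = 0b0 = 0; 0 != 54 -> empty
(82,-4): col outside [0, 82] -> not filled
(165,97): row=0b10100101, col=0b1100001, row AND col = 0b100001 = 33; 33 != 97 -> empty
(90,0): row=0b1011010, col=0b0, row AND col = 0b0 = 0; 0 == 0 -> filled
(18,10): row=0b10010, col=0b1010, row AND col = 0b10 = 2; 2 != 10 -> empty
(70,15): row=0b1000110, col=0b1111, row AND col = 0b110 = 6; 6 != 15 -> empty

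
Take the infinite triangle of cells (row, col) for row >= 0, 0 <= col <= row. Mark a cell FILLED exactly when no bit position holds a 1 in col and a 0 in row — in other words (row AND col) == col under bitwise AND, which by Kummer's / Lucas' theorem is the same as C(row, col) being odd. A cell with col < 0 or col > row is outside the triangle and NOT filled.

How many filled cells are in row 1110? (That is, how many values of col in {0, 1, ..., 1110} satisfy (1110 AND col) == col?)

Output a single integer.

1110 in binary = 10001010110
popcount(1110) = number of 1-bits in 10001010110 = 5
A col c satisfies (1110 AND c) == c iff every set bit of c is also set in 1110; each of the 5 set bits of 1110 can independently be on or off in c.
count = 2^5 = 32

Answer: 32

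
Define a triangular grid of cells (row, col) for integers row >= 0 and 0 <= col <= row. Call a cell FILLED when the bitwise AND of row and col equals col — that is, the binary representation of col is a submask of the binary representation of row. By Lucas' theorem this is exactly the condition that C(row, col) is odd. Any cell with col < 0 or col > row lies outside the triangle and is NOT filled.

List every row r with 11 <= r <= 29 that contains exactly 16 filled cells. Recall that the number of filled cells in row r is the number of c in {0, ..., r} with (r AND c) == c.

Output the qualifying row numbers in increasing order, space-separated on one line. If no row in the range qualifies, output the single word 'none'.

Answer: 15 23 27 29

Derivation:
Row r has 2^popcount(r) filled cells, so we need popcount(r) = log2(16) = 4.
Scan r = 11..29 and keep those with exactly 4 one-bits:
r=11=1011 popcount=3 -> skip
r=12=1100 popcount=2 -> skip
r=13=1101 popcount=3 -> skip
r=14=1110 popcount=3 -> skip
r=15=1111 popcount=4 -> KEEP
r=16=10000 popcount=1 -> skip
r=17=10001 popcount=2 -> skip
r=18=10010 popcount=2 -> skip
r=19=10011 popcount=3 -> skip
r=20=10100 popcount=2 -> skip
r=21=10101 popcount=3 -> skip
r=22=10110 popcount=3 -> skip
r=23=10111 popcount=4 -> KEEP
r=24=11000 popcount=2 -> skip
r=25=11001 popcount=3 -> skip
r=26=11010 popcount=3 -> skip
r=27=11011 popcount=4 -> KEEP
r=28=11100 popcount=3 -> skip
r=29=11101 popcount=4 -> KEEP
Kept rows: 15 23 27 29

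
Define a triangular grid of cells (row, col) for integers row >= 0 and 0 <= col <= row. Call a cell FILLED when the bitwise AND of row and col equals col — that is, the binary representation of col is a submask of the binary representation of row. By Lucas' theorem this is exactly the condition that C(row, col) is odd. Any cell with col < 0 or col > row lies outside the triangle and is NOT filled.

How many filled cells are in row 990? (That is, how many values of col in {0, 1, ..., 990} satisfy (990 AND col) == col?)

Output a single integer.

990 in binary = 1111011110
popcount(990) = number of 1-bits in 1111011110 = 8
A col c satisfies (990 AND c) == c iff every set bit of c is also set in 990; each of the 8 set bits of 990 can independently be on or off in c.
count = 2^8 = 256

Answer: 256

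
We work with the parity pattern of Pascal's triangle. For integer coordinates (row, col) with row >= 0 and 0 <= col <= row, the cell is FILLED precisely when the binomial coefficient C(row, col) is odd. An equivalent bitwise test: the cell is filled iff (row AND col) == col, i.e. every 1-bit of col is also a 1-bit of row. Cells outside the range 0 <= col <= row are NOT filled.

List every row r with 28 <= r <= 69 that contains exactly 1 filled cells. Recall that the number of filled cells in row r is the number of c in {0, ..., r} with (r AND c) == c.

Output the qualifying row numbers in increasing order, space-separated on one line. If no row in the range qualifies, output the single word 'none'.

Row r has 2^popcount(r) filled cells, so we need popcount(r) = log2(1) = 0.
Scan r = 28..69 and keep those with exactly 0 one-bits:
r=28=11100 popcount=3 -> skip
r=29=11101 popcount=4 -> skip
r=30=11110 popcount=4 -> skip
r=31=11111 popcount=5 -> skip
r=32=100000 popcount=1 -> skip
r=33=100001 popcount=2 -> skip
r=34=100010 popcount=2 -> skip
r=35=100011 popcount=3 -> skip
r=36=100100 popcount=2 -> skip
r=37=100101 popcount=3 -> skip
r=38=100110 popcount=3 -> skip
r=39=100111 popcount=4 -> skip
r=40=101000 popcount=2 -> skip
r=41=101001 popcount=3 -> skip
r=42=101010 popcount=3 -> skip
r=43=101011 popcount=4 -> skip
r=44=101100 popcount=3 -> skip
r=45=101101 popcount=4 -> skip
r=46=101110 popcount=4 -> skip
r=47=101111 popcount=5 -> skip
r=48=110000 popcount=2 -> skip
r=49=110001 popcount=3 -> skip
r=50=110010 popcount=3 -> skip
r=51=110011 popcount=4 -> skip
r=52=110100 popcount=3 -> skip
r=53=110101 popcount=4 -> skip
r=54=110110 popcount=4 -> skip
r=55=110111 popcount=5 -> skip
r=56=111000 popcount=3 -> skip
r=57=111001 popcount=4 -> skip
r=58=111010 popcount=4 -> skip
r=59=111011 popcount=5 -> skip
r=60=111100 popcount=4 -> skip
r=61=111101 popcount=5 -> skip
r=62=111110 popcount=5 -> skip
r=63=111111 popcount=6 -> skip
r=64=1000000 popcount=1 -> skip
r=65=1000001 popcount=2 -> skip
r=66=1000010 popcount=2 -> skip
r=67=1000011 popcount=3 -> skip
r=68=1000100 popcount=2 -> skip
r=69=1000101 popcount=3 -> skip
Kept rows: none

Answer: none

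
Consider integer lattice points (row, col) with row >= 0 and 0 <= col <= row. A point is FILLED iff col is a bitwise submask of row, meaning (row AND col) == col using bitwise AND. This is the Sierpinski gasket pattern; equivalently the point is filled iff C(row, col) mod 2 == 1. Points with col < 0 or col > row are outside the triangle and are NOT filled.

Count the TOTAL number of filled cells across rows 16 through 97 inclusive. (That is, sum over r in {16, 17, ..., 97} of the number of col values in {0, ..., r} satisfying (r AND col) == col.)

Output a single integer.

Answer: 1146

Derivation:
r16=10000 pc1: +2 =2
r17=10001 pc2: +4 =6
r18=10010 pc2: +4 =10
r19=10011 pc3: +8 =18
r20=10100 pc2: +4 =22
r21=10101 pc3: +8 =30
r22=10110 pc3: +8 =38
r23=10111 pc4: +16 =54
r24=11000 pc2: +4 =58
r25=11001 pc3: +8 =66
r26=11010 pc3: +8 =74
r27=11011 pc4: +16 =90
r28=11100 pc3: +8 =98
r29=11101 pc4: +16 =114
r30=11110 pc4: +16 =130
r31=11111 pc5: +32 =162
r32=100000 pc1: +2 =164
r33=100001 pc2: +4 =168
r34=100010 pc2: +4 =172
r35=100011 pc3: +8 =180
r36=100100 pc2: +4 =184
r37=100101 pc3: +8 =192
r38=100110 pc3: +8 =200
r39=100111 pc4: +16 =216
r40=101000 pc2: +4 =220
r41=101001 pc3: +8 =228
r42=101010 pc3: +8 =236
r43=101011 pc4: +16 =252
r44=101100 pc3: +8 =260
r45=101101 pc4: +16 =276
r46=101110 pc4: +16 =292
r47=101111 pc5: +32 =324
r48=110000 pc2: +4 =328
r49=110001 pc3: +8 =336
r50=110010 pc3: +8 =344
r51=110011 pc4: +16 =360
r52=110100 pc3: +8 =368
r53=110101 pc4: +16 =384
r54=110110 pc4: +16 =400
r55=110111 pc5: +32 =432
r56=111000 pc3: +8 =440
r57=111001 pc4: +16 =456
r58=111010 pc4: +16 =472
r59=111011 pc5: +32 =504
r60=111100 pc4: +16 =520
r61=111101 pc5: +32 =552
r62=111110 pc5: +32 =584
r63=111111 pc6: +64 =648
r64=1000000 pc1: +2 =650
r65=1000001 pc2: +4 =654
r66=1000010 pc2: +4 =658
r67=1000011 pc3: +8 =666
r68=1000100 pc2: +4 =670
r69=1000101 pc3: +8 =678
r70=1000110 pc3: +8 =686
r71=1000111 pc4: +16 =702
r72=1001000 pc2: +4 =706
r73=1001001 pc3: +8 =714
r74=1001010 pc3: +8 =722
r75=1001011 pc4: +16 =738
r76=1001100 pc3: +8 =746
r77=1001101 pc4: +16 =762
r78=1001110 pc4: +16 =778
r79=1001111 pc5: +32 =810
r80=1010000 pc2: +4 =814
r81=1010001 pc3: +8 =822
r82=1010010 pc3: +8 =830
r83=1010011 pc4: +16 =846
r84=1010100 pc3: +8 =854
r85=1010101 pc4: +16 =870
r86=1010110 pc4: +16 =886
r87=1010111 pc5: +32 =918
r88=1011000 pc3: +8 =926
r89=1011001 pc4: +16 =942
r90=1011010 pc4: +16 =958
r91=1011011 pc5: +32 =990
r92=1011100 pc4: +16 =1006
r93=1011101 pc5: +32 =1038
r94=1011110 pc5: +32 =1070
r95=1011111 pc6: +64 =1134
r96=1100000 pc2: +4 =1138
r97=1100001 pc3: +8 =1146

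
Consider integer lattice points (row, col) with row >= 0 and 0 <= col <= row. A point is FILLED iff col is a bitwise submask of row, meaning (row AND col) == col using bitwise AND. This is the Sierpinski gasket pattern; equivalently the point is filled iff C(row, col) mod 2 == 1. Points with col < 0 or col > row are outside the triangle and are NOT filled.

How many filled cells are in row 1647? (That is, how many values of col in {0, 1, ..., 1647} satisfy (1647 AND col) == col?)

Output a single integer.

1647 in binary = 11001101111
popcount(1647) = number of 1-bits in 11001101111 = 8
A col c satisfies (1647 AND c) == c iff every set bit of c is also set in 1647; each of the 8 set bits of 1647 can independently be on or off in c.
count = 2^8 = 256

Answer: 256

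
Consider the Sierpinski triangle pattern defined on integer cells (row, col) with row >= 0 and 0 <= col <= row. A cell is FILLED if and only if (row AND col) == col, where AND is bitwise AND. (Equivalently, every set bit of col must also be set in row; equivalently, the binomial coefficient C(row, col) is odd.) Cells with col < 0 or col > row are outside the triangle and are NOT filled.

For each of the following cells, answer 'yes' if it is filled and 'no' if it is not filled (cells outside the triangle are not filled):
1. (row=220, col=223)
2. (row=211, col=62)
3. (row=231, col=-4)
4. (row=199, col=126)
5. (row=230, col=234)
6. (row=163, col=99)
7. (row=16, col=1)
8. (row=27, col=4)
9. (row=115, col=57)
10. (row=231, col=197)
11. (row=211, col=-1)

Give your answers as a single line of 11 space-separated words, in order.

Answer: no no no no no no no no no yes no

Derivation:
(220,223): col outside [0, 220] -> not filled
(211,62): row=0b11010011, col=0b111110, row AND col = 0b10010 = 18; 18 != 62 -> empty
(231,-4): col outside [0, 231] -> not filled
(199,126): row=0b11000111, col=0b1111110, row AND col = 0b1000110 = 70; 70 != 126 -> empty
(230,234): col outside [0, 230] -> not filled
(163,99): row=0b10100011, col=0b1100011, row AND col = 0b100011 = 35; 35 != 99 -> empty
(16,1): row=0b10000, col=0b1, row AND col = 0b0 = 0; 0 != 1 -> empty
(27,4): row=0b11011, col=0b100, row AND col = 0b0 = 0; 0 != 4 -> empty
(115,57): row=0b1110011, col=0b111001, row AND col = 0b110001 = 49; 49 != 57 -> empty
(231,197): row=0b11100111, col=0b11000101, row AND col = 0b11000101 = 197; 197 == 197 -> filled
(211,-1): col outside [0, 211] -> not filled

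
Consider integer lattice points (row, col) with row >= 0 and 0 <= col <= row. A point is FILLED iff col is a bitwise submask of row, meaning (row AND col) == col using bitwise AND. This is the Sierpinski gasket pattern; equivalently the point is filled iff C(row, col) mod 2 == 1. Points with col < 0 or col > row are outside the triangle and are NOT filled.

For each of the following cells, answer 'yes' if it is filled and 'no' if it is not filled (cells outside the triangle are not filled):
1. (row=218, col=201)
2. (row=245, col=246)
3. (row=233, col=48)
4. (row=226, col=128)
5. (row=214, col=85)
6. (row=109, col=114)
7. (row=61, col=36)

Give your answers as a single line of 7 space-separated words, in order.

(218,201): row=0b11011010, col=0b11001001, row AND col = 0b11001000 = 200; 200 != 201 -> empty
(245,246): col outside [0, 245] -> not filled
(233,48): row=0b11101001, col=0b110000, row AND col = 0b100000 = 32; 32 != 48 -> empty
(226,128): row=0b11100010, col=0b10000000, row AND col = 0b10000000 = 128; 128 == 128 -> filled
(214,85): row=0b11010110, col=0b1010101, row AND col = 0b1010100 = 84; 84 != 85 -> empty
(109,114): col outside [0, 109] -> not filled
(61,36): row=0b111101, col=0b100100, row AND col = 0b100100 = 36; 36 == 36 -> filled

Answer: no no no yes no no yes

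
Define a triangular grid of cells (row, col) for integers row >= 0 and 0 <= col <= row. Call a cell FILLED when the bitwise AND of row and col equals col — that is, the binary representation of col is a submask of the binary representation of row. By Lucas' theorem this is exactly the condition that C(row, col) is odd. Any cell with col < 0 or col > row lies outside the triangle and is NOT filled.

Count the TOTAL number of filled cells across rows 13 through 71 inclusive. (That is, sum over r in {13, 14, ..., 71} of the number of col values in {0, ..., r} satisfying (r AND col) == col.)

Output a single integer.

r13=1101 pc3: +8 =8
r14=1110 pc3: +8 =16
r15=1111 pc4: +16 =32
r16=10000 pc1: +2 =34
r17=10001 pc2: +4 =38
r18=10010 pc2: +4 =42
r19=10011 pc3: +8 =50
r20=10100 pc2: +4 =54
r21=10101 pc3: +8 =62
r22=10110 pc3: +8 =70
r23=10111 pc4: +16 =86
r24=11000 pc2: +4 =90
r25=11001 pc3: +8 =98
r26=11010 pc3: +8 =106
r27=11011 pc4: +16 =122
r28=11100 pc3: +8 =130
r29=11101 pc4: +16 =146
r30=11110 pc4: +16 =162
r31=11111 pc5: +32 =194
r32=100000 pc1: +2 =196
r33=100001 pc2: +4 =200
r34=100010 pc2: +4 =204
r35=100011 pc3: +8 =212
r36=100100 pc2: +4 =216
r37=100101 pc3: +8 =224
r38=100110 pc3: +8 =232
r39=100111 pc4: +16 =248
r40=101000 pc2: +4 =252
r41=101001 pc3: +8 =260
r42=101010 pc3: +8 =268
r43=101011 pc4: +16 =284
r44=101100 pc3: +8 =292
r45=101101 pc4: +16 =308
r46=101110 pc4: +16 =324
r47=101111 pc5: +32 =356
r48=110000 pc2: +4 =360
r49=110001 pc3: +8 =368
r50=110010 pc3: +8 =376
r51=110011 pc4: +16 =392
r52=110100 pc3: +8 =400
r53=110101 pc4: +16 =416
r54=110110 pc4: +16 =432
r55=110111 pc5: +32 =464
r56=111000 pc3: +8 =472
r57=111001 pc4: +16 =488
r58=111010 pc4: +16 =504
r59=111011 pc5: +32 =536
r60=111100 pc4: +16 =552
r61=111101 pc5: +32 =584
r62=111110 pc5: +32 =616
r63=111111 pc6: +64 =680
r64=1000000 pc1: +2 =682
r65=1000001 pc2: +4 =686
r66=1000010 pc2: +4 =690
r67=1000011 pc3: +8 =698
r68=1000100 pc2: +4 =702
r69=1000101 pc3: +8 =710
r70=1000110 pc3: +8 =718
r71=1000111 pc4: +16 =734

Answer: 734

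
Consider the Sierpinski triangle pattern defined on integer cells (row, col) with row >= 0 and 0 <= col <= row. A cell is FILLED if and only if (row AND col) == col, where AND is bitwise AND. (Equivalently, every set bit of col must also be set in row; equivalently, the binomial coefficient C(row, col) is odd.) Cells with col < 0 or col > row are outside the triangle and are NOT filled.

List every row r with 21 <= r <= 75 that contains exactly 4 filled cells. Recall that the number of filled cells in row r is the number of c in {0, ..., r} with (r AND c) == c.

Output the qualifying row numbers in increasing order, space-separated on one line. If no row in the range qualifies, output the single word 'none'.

Answer: 24 33 34 36 40 48 65 66 68 72

Derivation:
Row r has 2^popcount(r) filled cells, so we need popcount(r) = log2(4) = 2.
Scan r = 21..75 and keep those with exactly 2 one-bits:
r=21=10101 popcount=3 -> skip
r=22=10110 popcount=3 -> skip
r=23=10111 popcount=4 -> skip
r=24=11000 popcount=2 -> KEEP
r=25=11001 popcount=3 -> skip
r=26=11010 popcount=3 -> skip
r=27=11011 popcount=4 -> skip
r=28=11100 popcount=3 -> skip
r=29=11101 popcount=4 -> skip
r=30=11110 popcount=4 -> skip
r=31=11111 popcount=5 -> skip
r=32=100000 popcount=1 -> skip
r=33=100001 popcount=2 -> KEEP
r=34=100010 popcount=2 -> KEEP
r=35=100011 popcount=3 -> skip
r=36=100100 popcount=2 -> KEEP
r=37=100101 popcount=3 -> skip
r=38=100110 popcount=3 -> skip
r=39=100111 popcount=4 -> skip
r=40=101000 popcount=2 -> KEEP
r=41=101001 popcount=3 -> skip
r=42=101010 popcount=3 -> skip
r=43=101011 popcount=4 -> skip
r=44=101100 popcount=3 -> skip
r=45=101101 popcount=4 -> skip
r=46=101110 popcount=4 -> skip
r=47=101111 popcount=5 -> skip
r=48=110000 popcount=2 -> KEEP
r=49=110001 popcount=3 -> skip
r=50=110010 popcount=3 -> skip
r=51=110011 popcount=4 -> skip
r=52=110100 popcount=3 -> skip
r=53=110101 popcount=4 -> skip
r=54=110110 popcount=4 -> skip
r=55=110111 popcount=5 -> skip
r=56=111000 popcount=3 -> skip
r=57=111001 popcount=4 -> skip
r=58=111010 popcount=4 -> skip
r=59=111011 popcount=5 -> skip
r=60=111100 popcount=4 -> skip
r=61=111101 popcount=5 -> skip
r=62=111110 popcount=5 -> skip
r=63=111111 popcount=6 -> skip
r=64=1000000 popcount=1 -> skip
r=65=1000001 popcount=2 -> KEEP
r=66=1000010 popcount=2 -> KEEP
r=67=1000011 popcount=3 -> skip
r=68=1000100 popcount=2 -> KEEP
r=69=1000101 popcount=3 -> skip
r=70=1000110 popcount=3 -> skip
r=71=1000111 popcount=4 -> skip
r=72=1001000 popcount=2 -> KEEP
r=73=1001001 popcount=3 -> skip
r=74=1001010 popcount=3 -> skip
r=75=1001011 popcount=4 -> skip
Kept rows: 24 33 34 36 40 48 65 66 68 72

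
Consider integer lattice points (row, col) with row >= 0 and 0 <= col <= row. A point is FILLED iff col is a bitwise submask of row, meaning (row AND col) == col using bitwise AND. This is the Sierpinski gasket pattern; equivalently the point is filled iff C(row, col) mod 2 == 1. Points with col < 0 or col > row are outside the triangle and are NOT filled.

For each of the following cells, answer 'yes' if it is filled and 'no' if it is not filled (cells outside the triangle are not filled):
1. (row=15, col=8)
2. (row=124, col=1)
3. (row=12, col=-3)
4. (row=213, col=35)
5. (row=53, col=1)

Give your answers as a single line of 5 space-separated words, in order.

Answer: yes no no no yes

Derivation:
(15,8): row=0b1111, col=0b1000, row AND col = 0b1000 = 8; 8 == 8 -> filled
(124,1): row=0b1111100, col=0b1, row AND col = 0b0 = 0; 0 != 1 -> empty
(12,-3): col outside [0, 12] -> not filled
(213,35): row=0b11010101, col=0b100011, row AND col = 0b1 = 1; 1 != 35 -> empty
(53,1): row=0b110101, col=0b1, row AND col = 0b1 = 1; 1 == 1 -> filled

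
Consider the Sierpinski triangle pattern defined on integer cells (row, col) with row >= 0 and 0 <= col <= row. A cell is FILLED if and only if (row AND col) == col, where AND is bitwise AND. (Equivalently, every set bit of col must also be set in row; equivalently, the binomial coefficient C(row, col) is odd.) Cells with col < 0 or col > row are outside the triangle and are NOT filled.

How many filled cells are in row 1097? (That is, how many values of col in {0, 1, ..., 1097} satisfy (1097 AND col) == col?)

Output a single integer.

1097 in binary = 10001001001
popcount(1097) = number of 1-bits in 10001001001 = 4
A col c satisfies (1097 AND c) == c iff every set bit of c is also set in 1097; each of the 4 set bits of 1097 can independently be on or off in c.
count = 2^4 = 16

Answer: 16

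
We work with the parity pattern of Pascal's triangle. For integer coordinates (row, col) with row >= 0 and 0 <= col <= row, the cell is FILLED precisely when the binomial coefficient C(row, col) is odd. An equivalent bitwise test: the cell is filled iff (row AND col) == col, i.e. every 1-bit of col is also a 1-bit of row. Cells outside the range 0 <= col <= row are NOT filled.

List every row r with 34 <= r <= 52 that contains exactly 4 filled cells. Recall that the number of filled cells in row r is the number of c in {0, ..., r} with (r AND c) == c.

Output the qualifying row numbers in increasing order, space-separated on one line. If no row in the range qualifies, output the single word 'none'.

Answer: 34 36 40 48

Derivation:
Row r has 2^popcount(r) filled cells, so we need popcount(r) = log2(4) = 2.
Scan r = 34..52 and keep those with exactly 2 one-bits:
r=34=100010 popcount=2 -> KEEP
r=35=100011 popcount=3 -> skip
r=36=100100 popcount=2 -> KEEP
r=37=100101 popcount=3 -> skip
r=38=100110 popcount=3 -> skip
r=39=100111 popcount=4 -> skip
r=40=101000 popcount=2 -> KEEP
r=41=101001 popcount=3 -> skip
r=42=101010 popcount=3 -> skip
r=43=101011 popcount=4 -> skip
r=44=101100 popcount=3 -> skip
r=45=101101 popcount=4 -> skip
r=46=101110 popcount=4 -> skip
r=47=101111 popcount=5 -> skip
r=48=110000 popcount=2 -> KEEP
r=49=110001 popcount=3 -> skip
r=50=110010 popcount=3 -> skip
r=51=110011 popcount=4 -> skip
r=52=110100 popcount=3 -> skip
Kept rows: 34 36 40 48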